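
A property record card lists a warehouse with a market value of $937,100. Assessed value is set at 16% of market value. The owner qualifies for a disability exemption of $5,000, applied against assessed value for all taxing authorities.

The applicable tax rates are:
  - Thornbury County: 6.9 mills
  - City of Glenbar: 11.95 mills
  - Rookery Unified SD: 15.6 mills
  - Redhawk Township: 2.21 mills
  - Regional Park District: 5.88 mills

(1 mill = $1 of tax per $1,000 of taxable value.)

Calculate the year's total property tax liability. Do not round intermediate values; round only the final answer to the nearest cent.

Assessed value = $937,100 × 0.16 = $149,936
Taxable value = $149,936 − $5,000 = $144,936
Thornbury County: $144,936 × 0.0069 = $1,000.0584
City of Glenbar: $144,936 × 0.01195 = $1,731.9852
Rookery Unified SD: $144,936 × 0.0156 = $2,261.0016
Redhawk Township: $144,936 × 0.00221 = $320.30856
Regional Park District: $144,936 × 0.00588 = $852.22368
Total = $1,000.0584 + $1,731.9852 + $2,261.0016 + $320.30856 + $852.22368 = $6,165.57744

$6,165.58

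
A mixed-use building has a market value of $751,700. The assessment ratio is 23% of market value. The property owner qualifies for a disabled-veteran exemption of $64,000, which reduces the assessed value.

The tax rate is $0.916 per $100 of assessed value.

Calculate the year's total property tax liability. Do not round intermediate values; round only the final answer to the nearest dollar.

$997

Assessed value = $751,700 × 0.23 = $172,891
Taxable value = $172,891 − $64,000 = $108,891
Tax = $108,891 × 0.00916 = $997.44156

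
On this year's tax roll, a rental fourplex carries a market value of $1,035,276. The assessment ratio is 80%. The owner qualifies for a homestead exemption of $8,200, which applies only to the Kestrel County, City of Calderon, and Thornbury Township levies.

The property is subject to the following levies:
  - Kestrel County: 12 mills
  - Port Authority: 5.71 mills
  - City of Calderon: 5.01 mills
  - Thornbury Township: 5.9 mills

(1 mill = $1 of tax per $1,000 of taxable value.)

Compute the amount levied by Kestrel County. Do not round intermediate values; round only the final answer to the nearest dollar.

Assessed value = $1,035,276 × 0.8 = $828,220.8
Kestrel County taxable value = $828,220.8 − $8,200 = $820,020.8
Kestrel County levy = $820,020.8 × 0.012 = $9,840.2496

$9,840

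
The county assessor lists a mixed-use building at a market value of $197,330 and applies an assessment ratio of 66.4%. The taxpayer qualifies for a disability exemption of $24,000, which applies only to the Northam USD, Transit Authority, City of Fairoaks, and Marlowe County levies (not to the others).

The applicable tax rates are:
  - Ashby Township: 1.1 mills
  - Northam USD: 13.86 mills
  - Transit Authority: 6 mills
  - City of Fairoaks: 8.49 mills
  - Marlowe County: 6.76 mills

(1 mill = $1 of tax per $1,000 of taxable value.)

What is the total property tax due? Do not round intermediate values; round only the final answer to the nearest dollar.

$3,902

Assessed value = $197,330 × 0.664 = $131,027.12
Ashby Township: $131,027.12 × 0.0011 = $144.129832
Northam USD: ($131,027.12 − $24,000) × 0.01386 = $107,027.12 × 0.01386 = $1,483.3958832
Transit Authority: ($131,027.12 − $24,000) × 0.006 = $107,027.12 × 0.006 = $642.16272
City of Fairoaks: ($131,027.12 − $24,000) × 0.00849 = $107,027.12 × 0.00849 = $908.6602488
Marlowe County: ($131,027.12 − $24,000) × 0.00676 = $107,027.12 × 0.00676 = $723.5033312
Total = $3,901.8520152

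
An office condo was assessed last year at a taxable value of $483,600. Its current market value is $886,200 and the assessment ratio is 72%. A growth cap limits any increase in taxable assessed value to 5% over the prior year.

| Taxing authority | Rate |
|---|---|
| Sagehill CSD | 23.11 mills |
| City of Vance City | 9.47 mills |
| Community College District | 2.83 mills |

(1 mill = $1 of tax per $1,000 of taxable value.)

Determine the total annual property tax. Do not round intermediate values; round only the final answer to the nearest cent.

Uncapped assessed value = $886,200 × 0.72 = $638,064
Cap limit = $483,600 × 1.05 = $507,780
Taxable assessed value = min($638,064, $507,780) = $507,780 (cap binds)
Sagehill CSD: $507,780 × 0.02311 = $11,734.7958
City of Vance City: $507,780 × 0.00947 = $4,808.6766
Community College District: $507,780 × 0.00283 = $1,437.0174
Total = $17,980.4898

$17,980.49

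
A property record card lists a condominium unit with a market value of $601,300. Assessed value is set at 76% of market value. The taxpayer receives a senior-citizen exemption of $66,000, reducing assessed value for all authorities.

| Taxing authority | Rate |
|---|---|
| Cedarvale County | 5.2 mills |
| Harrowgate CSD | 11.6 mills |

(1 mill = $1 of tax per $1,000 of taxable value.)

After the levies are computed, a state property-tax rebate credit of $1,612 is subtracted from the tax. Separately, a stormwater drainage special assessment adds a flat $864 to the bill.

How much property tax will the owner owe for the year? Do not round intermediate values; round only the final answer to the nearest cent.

Assessed value = $601,300 × 0.76 = $456,988
Taxable value = $456,988 − $66,000 = $390,988
Cedarvale County: $390,988 × 0.0052 = $2,033.1376
Harrowgate CSD: $390,988 × 0.0116 = $4,535.4608
Levies subtotal = $6,568.5984
After credit = $6,568.5984 − $1,612 = $4,956.5984
Total = $4,956.5984 + $864 = $5,820.5984

$5,820.60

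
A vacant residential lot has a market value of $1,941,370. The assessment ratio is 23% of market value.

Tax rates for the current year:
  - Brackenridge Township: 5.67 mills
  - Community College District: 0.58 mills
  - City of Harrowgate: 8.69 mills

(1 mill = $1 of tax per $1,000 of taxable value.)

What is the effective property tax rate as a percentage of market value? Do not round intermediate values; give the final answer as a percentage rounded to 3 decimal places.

0.344%

Assessed value = $1,941,370 × 0.23 = $446,515.1
Brackenridge Township: $446,515.1 × 0.00567 = $2,531.740617
Community College District: $446,515.1 × 0.00058 = $258.978758
City of Harrowgate: $446,515.1 × 0.00869 = $3,880.216219
Total tax = $6,670.935594
Effective rate = $6,670.935594 ÷ $1,941,370 = 0.344% of market value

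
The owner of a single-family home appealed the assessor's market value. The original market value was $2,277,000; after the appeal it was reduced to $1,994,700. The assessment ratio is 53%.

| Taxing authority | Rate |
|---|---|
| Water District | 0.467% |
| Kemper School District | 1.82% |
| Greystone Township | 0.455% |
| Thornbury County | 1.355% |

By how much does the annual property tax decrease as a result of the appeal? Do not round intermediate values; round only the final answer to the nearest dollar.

$6,130

Old assessed value = $2,277,000 × 0.53 = $1,206,810
New assessed value = $1,994,700 × 0.53 = $1,057,191
Combined rate = 0.00467 + 0.0182 + 0.00455 + 0.01355 = 0.04097
Old tax = $1,206,810 × 0.04097 = $49,443.0057
New tax = $1,057,191 × 0.04097 = $43,313.11527
Reduction = $49,443.0057 − $43,313.11527 = $6,129.89043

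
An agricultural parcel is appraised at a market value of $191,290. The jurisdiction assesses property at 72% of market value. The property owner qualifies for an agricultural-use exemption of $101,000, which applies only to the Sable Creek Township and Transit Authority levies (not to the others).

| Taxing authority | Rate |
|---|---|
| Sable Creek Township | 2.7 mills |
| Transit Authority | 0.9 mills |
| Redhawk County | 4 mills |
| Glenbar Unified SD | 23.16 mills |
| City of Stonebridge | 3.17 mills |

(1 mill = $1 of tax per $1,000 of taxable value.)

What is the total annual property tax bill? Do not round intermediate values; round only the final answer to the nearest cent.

$4,309.54

Assessed value = $191,290 × 0.72 = $137,728.8
Sable Creek Township: ($137,728.8 − $101,000) × 0.0027 = $36,728.8 × 0.0027 = $99.16776
Transit Authority: ($137,728.8 − $101,000) × 0.0009 = $36,728.8 × 0.0009 = $33.05592
Redhawk County: $137,728.8 × 0.004 = $550.9152
Glenbar Unified SD: $137,728.8 × 0.02316 = $3,189.799008
City of Stonebridge: $137,728.8 × 0.00317 = $436.600296
Total = $4,309.538184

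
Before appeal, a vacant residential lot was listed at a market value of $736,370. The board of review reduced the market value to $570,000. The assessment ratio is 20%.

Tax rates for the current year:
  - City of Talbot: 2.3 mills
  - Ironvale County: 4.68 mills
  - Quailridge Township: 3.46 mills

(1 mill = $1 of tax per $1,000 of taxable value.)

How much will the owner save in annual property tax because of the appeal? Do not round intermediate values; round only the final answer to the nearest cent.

Old assessed value = $736,370 × 0.2 = $147,274
New assessed value = $570,000 × 0.2 = $114,000
Combined rate = 0.0023 + 0.00468 + 0.00346 = 0.01044
Old tax = $147,274 × 0.01044 = $1,537.54056
New tax = $114,000 × 0.01044 = $1,190.16
Reduction = $1,537.54056 − $1,190.16 = $347.38056

$347.38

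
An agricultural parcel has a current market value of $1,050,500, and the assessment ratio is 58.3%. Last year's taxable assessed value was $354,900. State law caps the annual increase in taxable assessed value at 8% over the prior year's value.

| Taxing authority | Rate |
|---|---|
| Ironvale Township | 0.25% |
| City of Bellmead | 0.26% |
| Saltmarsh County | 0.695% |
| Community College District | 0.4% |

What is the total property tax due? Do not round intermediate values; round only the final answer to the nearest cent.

$6,151.84

Uncapped assessed value = $1,050,500 × 0.583 = $612,441.5
Cap limit = $354,900 × 1.08 = $383,292
Taxable assessed value = min($612,441.5, $383,292) = $383,292 (cap binds)
Ironvale Township: $383,292 × 0.0025 = $958.23
City of Bellmead: $383,292 × 0.0026 = $996.5592
Saltmarsh County: $383,292 × 0.00695 = $2,663.8794
Community College District: $383,292 × 0.004 = $1,533.168
Total = $6,151.8366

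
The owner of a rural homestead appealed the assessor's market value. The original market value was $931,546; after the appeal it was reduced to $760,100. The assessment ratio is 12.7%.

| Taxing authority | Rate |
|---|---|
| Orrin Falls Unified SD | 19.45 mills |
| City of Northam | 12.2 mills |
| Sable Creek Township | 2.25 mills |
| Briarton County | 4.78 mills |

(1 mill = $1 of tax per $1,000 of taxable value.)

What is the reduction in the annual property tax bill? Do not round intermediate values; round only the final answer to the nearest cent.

$842.20

Old assessed value = $931,546 × 0.127 = $118,306.342
New assessed value = $760,100 × 0.127 = $96,532.7
Combined rate = 0.01945 + 0.0122 + 0.00225 + 0.00478 = 0.03868
Old tax = $118,306.342 × 0.03868 = $4,576.08930856
New tax = $96,532.7 × 0.03868 = $3,733.884836
Reduction = $4,576.08930856 − $3,733.884836 = $842.20447256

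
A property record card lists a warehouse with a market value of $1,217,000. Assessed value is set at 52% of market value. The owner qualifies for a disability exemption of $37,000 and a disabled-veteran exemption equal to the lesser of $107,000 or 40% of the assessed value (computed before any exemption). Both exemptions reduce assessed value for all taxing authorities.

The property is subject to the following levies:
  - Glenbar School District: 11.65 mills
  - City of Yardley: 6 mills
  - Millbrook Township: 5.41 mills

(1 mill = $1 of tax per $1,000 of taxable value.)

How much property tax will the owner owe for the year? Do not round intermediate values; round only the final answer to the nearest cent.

$11,272.65

Assessed value = $1,217,000 × 0.52 = $632,840
Disabled-veteran exemption = min($107,000, 40% × $632,840) = min($107,000, $253,136) = $107,000 (dollar cap binds)
Taxable value = $632,840 − $37,000 − $107,000 = $488,840
Glenbar School District: $488,840 × 0.01165 = $5,694.986
City of Yardley: $488,840 × 0.006 = $2,933.04
Millbrook Township: $488,840 × 0.00541 = $2,644.6244
Total = $11,272.6504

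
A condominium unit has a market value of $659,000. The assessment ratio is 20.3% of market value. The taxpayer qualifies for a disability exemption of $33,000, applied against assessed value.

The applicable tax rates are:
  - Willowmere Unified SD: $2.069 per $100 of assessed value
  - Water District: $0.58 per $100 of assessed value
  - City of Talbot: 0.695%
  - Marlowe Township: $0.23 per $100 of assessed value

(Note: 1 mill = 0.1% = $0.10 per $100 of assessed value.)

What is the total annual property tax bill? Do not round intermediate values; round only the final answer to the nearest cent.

Assessed value = $659,000 × 0.203 = $133,777
Taxable value = $133,777 − $33,000 = $100,777
Willowmere Unified SD: $100,777 × 0.02069 = $2,085.07613
Water District: $100,777 × 0.0058 = $584.5066
City of Talbot: $100,777 × 0.00695 = $700.40015
Marlowe Township: $100,777 × 0.0023 = $231.7871
Total = $3,601.76998

$3,601.77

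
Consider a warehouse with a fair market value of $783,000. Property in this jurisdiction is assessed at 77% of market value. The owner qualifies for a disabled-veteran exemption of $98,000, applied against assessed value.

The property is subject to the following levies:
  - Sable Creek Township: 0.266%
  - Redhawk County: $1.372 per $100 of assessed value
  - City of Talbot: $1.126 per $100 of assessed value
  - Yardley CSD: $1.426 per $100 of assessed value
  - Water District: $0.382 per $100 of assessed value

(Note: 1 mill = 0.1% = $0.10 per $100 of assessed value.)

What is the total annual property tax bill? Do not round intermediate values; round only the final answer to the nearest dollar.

Assessed value = $783,000 × 0.77 = $602,910
Taxable value = $602,910 − $98,000 = $504,910
Sable Creek Township: $504,910 × 0.00266 = $1,343.0606
Redhawk County: $504,910 × 0.01372 = $6,927.3652
City of Talbot: $504,910 × 0.01126 = $5,685.2866
Yardley CSD: $504,910 × 0.01426 = $7,200.0166
Water District: $504,910 × 0.00382 = $1,928.7562
Total = $23,084.4852

$23,084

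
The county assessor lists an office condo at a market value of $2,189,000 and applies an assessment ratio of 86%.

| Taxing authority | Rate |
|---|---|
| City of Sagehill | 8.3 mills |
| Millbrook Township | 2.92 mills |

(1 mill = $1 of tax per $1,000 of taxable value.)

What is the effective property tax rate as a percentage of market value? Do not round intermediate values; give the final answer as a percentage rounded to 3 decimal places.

0.965%

Assessed value = $2,189,000 × 0.86 = $1,882,540
City of Sagehill: $1,882,540 × 0.0083 = $15,625.082
Millbrook Township: $1,882,540 × 0.00292 = $5,497.0168
Total tax = $21,122.0988
Effective rate = $21,122.0988 ÷ $2,189,000 = 0.965% of market value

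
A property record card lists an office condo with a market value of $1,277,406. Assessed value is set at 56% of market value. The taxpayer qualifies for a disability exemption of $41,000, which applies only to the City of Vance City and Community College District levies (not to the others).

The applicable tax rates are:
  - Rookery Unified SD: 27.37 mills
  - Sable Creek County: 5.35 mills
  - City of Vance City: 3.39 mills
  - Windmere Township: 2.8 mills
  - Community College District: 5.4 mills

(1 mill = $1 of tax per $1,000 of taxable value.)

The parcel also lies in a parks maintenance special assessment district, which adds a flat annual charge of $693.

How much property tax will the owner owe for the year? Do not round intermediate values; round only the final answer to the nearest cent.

Assessed value = $1,277,406 × 0.56 = $715,347.36
Rookery Unified SD: $715,347.36 × 0.02737 = $19,579.0572432
Sable Creek County: $715,347.36 × 0.00535 = $3,827.108376
City of Vance City: ($715,347.36 − $41,000) × 0.00339 = $674,347.36 × 0.00339 = $2,286.0375504
Windmere Township: $715,347.36 × 0.0028 = $2,002.972608
Community College District: ($715,347.36 − $41,000) × 0.0054 = $674,347.36 × 0.0054 = $3,641.475744
Levies subtotal = $31,336.6515216
Total = $31,336.6515216 + $693 = $32,029.6515216

$32,029.65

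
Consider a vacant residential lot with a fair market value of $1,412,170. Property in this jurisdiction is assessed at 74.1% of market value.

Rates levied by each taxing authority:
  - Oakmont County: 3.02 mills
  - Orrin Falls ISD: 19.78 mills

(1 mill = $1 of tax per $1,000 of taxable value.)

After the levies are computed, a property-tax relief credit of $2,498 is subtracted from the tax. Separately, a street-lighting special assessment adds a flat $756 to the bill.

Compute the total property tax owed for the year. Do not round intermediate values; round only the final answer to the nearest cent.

$22,116.33

Assessed value = $1,412,170 × 0.741 = $1,046,417.97
Oakmont County: $1,046,417.97 × 0.00302 = $3,160.1822694
Orrin Falls ISD: $1,046,417.97 × 0.01978 = $20,698.1474466
Levies subtotal = $23,858.329716
After credit = $23,858.329716 − $2,498 = $21,360.329716
Total = $21,360.329716 + $756 = $22,116.329716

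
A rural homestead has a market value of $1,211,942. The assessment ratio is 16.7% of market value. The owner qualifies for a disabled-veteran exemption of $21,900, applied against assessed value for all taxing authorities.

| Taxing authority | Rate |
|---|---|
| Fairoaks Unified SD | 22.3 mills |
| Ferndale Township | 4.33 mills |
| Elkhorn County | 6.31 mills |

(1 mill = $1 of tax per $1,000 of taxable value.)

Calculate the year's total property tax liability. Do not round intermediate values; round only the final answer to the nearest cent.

$5,945.48

Assessed value = $1,211,942 × 0.167 = $202,394.314
Taxable value = $202,394.314 − $21,900 = $180,494.314
Fairoaks Unified SD: $180,494.314 × 0.0223 = $4,025.0232022
Ferndale Township: $180,494.314 × 0.00433 = $781.54037962
Elkhorn County: $180,494.314 × 0.00631 = $1,138.91912134
Total = $4,025.0232022 + $781.54037962 + $1,138.91912134 = $5,945.48270316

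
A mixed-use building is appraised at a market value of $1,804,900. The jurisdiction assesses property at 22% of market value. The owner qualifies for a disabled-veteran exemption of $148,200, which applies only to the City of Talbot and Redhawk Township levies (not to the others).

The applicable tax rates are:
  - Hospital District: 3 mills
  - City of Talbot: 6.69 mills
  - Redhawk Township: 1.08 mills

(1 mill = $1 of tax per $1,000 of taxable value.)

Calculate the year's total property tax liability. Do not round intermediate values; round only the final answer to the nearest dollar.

$3,125

Assessed value = $1,804,900 × 0.22 = $397,078
Hospital District: $397,078 × 0.003 = $1,191.234
City of Talbot: ($397,078 − $148,200) × 0.00669 = $248,878 × 0.00669 = $1,664.99382
Redhawk Township: ($397,078 − $148,200) × 0.00108 = $248,878 × 0.00108 = $268.78824
Total = $3,125.01606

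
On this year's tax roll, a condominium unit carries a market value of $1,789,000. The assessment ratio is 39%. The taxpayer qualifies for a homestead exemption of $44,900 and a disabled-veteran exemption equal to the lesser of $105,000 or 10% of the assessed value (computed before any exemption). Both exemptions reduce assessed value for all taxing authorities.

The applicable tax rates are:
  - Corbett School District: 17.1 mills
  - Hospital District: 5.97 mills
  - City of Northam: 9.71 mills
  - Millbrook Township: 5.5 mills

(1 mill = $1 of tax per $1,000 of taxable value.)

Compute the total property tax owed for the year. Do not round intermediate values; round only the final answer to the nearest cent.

Assessed value = $1,789,000 × 0.39 = $697,710
Disabled-veteran exemption = min($105,000, 10% × $697,710) = min($105,000, $69,771) = $69,771 (percentage binds)
Taxable value = $697,710 − $44,900 − $69,771 = $583,039
Corbett School District: $583,039 × 0.0171 = $9,969.9669
Hospital District: $583,039 × 0.00597 = $3,480.74283
City of Northam: $583,039 × 0.00971 = $5,661.30869
Millbrook Township: $583,039 × 0.0055 = $3,206.7145
Total = $22,318.73292

$22,318.73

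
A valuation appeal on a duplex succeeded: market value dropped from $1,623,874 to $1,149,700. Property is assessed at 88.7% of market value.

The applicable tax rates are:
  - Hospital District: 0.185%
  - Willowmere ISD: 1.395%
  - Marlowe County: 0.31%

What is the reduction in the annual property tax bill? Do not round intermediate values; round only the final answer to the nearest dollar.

$7,949

Old assessed value = $1,623,874 × 0.887 = $1,440,376.238
New assessed value = $1,149,700 × 0.887 = $1,019,783.9
Combined rate = 0.00185 + 0.01395 + 0.0031 = 0.0189
Old tax = $1,440,376.238 × 0.0189 = $27,223.1108982
New tax = $1,019,783.9 × 0.0189 = $19,273.91571
Reduction = $27,223.1108982 − $19,273.91571 = $7,949.1951882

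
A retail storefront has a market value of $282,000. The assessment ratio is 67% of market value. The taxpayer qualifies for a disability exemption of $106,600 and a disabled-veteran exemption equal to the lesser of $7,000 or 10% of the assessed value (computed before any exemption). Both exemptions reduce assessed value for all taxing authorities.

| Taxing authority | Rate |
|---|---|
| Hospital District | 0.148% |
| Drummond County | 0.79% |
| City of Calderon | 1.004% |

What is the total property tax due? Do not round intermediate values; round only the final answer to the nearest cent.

$1,463.10

Assessed value = $282,000 × 0.67 = $188,940
Disabled-veteran exemption = min($7,000, 10% × $188,940) = min($7,000, $18,894) = $7,000 (dollar cap binds)
Taxable value = $188,940 − $106,600 − $7,000 = $75,340
Hospital District: $75,340 × 0.00148 = $111.5032
Drummond County: $75,340 × 0.0079 = $595.186
City of Calderon: $75,340 × 0.01004 = $756.4136
Total = $1,463.1028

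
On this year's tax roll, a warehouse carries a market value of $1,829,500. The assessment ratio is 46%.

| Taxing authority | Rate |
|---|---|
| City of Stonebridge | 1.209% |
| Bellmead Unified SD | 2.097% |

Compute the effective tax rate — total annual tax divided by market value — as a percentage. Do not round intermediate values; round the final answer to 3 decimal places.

Assessed value = $1,829,500 × 0.46 = $841,570
City of Stonebridge: $841,570 × 0.01209 = $10,174.5813
Bellmead Unified SD: $841,570 × 0.02097 = $17,647.7229
Total tax = $27,822.3042
Effective rate = $27,822.3042 ÷ $1,829,500 = 1.521% of market value

1.521%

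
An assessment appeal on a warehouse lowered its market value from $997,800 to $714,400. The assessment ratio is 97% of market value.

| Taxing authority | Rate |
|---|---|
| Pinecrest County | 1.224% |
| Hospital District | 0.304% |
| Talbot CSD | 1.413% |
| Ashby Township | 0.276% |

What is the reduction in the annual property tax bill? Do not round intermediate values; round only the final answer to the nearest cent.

Old assessed value = $997,800 × 0.97 = $967,866
New assessed value = $714,400 × 0.97 = $692,968
Combined rate = 0.01224 + 0.00304 + 0.01413 + 0.00276 = 0.03217
Old tax = $967,866 × 0.03217 = $31,136.24922
New tax = $692,968 × 0.03217 = $22,292.78056
Reduction = $31,136.24922 − $22,292.78056 = $8,843.46866

$8,843.47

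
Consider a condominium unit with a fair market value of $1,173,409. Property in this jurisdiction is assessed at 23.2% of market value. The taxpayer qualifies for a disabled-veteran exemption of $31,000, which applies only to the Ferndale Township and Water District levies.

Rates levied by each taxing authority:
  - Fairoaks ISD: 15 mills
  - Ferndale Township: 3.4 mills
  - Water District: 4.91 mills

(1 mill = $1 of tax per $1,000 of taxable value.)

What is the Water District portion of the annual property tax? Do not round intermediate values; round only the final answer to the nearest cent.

Assessed value = $1,173,409 × 0.232 = $272,230.888
Water District taxable value = $272,230.888 − $31,000 = $241,230.888
Water District levy = $241,230.888 × 0.00491 = $1,184.44366008

$1,184.44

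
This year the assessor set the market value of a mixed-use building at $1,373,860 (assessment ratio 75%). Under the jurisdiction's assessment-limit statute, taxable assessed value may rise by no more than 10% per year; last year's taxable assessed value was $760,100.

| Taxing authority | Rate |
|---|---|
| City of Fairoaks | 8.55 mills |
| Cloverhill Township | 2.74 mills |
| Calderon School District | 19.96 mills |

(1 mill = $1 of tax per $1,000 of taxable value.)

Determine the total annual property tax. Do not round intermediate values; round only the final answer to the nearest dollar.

Uncapped assessed value = $1,373,860 × 0.75 = $1,030,395
Cap limit = $760,100 × 1.1 = $836,110
Taxable assessed value = min($1,030,395, $836,110) = $836,110 (cap binds)
City of Fairoaks: $836,110 × 0.00855 = $7,148.7405
Cloverhill Township: $836,110 × 0.00274 = $2,290.9414
Calderon School District: $836,110 × 0.01996 = $16,688.7556
Total = $26,128.4375

$26,128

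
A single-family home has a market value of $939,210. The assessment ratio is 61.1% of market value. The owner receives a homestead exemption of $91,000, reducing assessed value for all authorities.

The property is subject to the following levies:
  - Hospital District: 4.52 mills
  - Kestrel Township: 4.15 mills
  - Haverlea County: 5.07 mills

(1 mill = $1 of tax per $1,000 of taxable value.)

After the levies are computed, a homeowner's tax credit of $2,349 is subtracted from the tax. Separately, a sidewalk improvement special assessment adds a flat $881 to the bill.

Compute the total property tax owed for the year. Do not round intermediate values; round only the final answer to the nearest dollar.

Assessed value = $939,210 × 0.611 = $573,857.31
Taxable value = $573,857.31 − $91,000 = $482,857.31
Hospital District: $482,857.31 × 0.00452 = $2,182.5150412
Kestrel Township: $482,857.31 × 0.00415 = $2,003.8578365
Haverlea County: $482,857.31 × 0.00507 = $2,448.0865617
Levies subtotal = $6,634.4594394
After credit = $6,634.4594394 − $2,349 = $4,285.4594394
Total = $4,285.4594394 + $881 = $5,166.4594394

$5,166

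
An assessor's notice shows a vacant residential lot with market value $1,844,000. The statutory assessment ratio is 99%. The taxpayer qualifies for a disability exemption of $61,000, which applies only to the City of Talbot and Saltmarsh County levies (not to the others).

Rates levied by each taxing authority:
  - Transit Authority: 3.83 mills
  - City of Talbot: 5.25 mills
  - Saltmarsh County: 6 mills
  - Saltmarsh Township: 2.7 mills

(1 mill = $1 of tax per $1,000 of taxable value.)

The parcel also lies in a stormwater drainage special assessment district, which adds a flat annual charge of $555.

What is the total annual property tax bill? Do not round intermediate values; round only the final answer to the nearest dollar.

$32,327

Assessed value = $1,844,000 × 0.99 = $1,825,560
Transit Authority: $1,825,560 × 0.00383 = $6,991.8948
City of Talbot: ($1,825,560 − $61,000) × 0.00525 = $1,764,560 × 0.00525 = $9,263.94
Saltmarsh County: ($1,825,560 − $61,000) × 0.006 = $1,764,560 × 0.006 = $10,587.36
Saltmarsh Township: $1,825,560 × 0.0027 = $4,929.012
Levies subtotal = $31,772.2068
Total = $31,772.2068 + $555 = $32,327.2068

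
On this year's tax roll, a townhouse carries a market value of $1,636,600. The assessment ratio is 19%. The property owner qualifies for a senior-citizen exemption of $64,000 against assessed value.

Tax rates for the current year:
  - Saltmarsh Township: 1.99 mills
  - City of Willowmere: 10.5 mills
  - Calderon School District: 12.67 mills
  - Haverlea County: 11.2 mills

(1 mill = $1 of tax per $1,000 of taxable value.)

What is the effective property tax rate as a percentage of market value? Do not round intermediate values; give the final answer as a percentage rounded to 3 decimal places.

Assessed value = $1,636,600 × 0.19 = $310,954
Taxable value = $310,954 − $64,000 = $246,954
Saltmarsh Township: $246,954 × 0.00199 = $491.43846
City of Willowmere: $246,954 × 0.0105 = $2,593.017
Calderon School District: $246,954 × 0.01267 = $3,128.90718
Haverlea County: $246,954 × 0.0112 = $2,765.8848
Total tax = $8,979.24744
Effective rate = $8,979.24744 ÷ $1,636,600 = 0.549% of market value

0.549%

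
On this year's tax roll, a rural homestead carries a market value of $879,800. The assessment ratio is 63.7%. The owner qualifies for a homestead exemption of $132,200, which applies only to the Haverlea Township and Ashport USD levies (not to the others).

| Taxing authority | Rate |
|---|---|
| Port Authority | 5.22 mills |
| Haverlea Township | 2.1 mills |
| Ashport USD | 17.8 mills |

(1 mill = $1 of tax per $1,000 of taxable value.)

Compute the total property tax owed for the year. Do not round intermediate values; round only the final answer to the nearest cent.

Assessed value = $879,800 × 0.637 = $560,432.6
Port Authority: $560,432.6 × 0.00522 = $2,925.458172
Haverlea Township: ($560,432.6 − $132,200) × 0.0021 = $428,232.6 × 0.0021 = $899.28846
Ashport USD: ($560,432.6 − $132,200) × 0.0178 = $428,232.6 × 0.0178 = $7,622.54028
Total = $11,447.286912

$11,447.29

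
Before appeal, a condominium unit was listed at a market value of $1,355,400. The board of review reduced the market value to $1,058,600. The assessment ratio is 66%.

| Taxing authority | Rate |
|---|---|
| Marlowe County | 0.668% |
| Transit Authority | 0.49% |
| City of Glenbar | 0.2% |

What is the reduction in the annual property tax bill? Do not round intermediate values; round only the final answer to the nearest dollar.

$2,660

Old assessed value = $1,355,400 × 0.66 = $894,564
New assessed value = $1,058,600 × 0.66 = $698,676
Combined rate = 0.00668 + 0.0049 + 0.002 = 0.01358
Old tax = $894,564 × 0.01358 = $12,148.17912
New tax = $698,676 × 0.01358 = $9,488.02008
Reduction = $12,148.17912 − $9,488.02008 = $2,660.15904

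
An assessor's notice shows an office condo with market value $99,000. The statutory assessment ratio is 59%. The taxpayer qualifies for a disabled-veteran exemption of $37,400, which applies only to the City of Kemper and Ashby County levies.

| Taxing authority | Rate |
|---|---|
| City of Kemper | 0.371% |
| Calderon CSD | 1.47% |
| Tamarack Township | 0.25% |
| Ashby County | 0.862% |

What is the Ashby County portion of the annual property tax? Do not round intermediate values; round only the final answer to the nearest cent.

$181.11

Assessed value = $99,000 × 0.59 = $58,410
Ashby County taxable value = $58,410 − $37,400 = $21,010
Ashby County levy = $21,010 × 0.00862 = $181.1062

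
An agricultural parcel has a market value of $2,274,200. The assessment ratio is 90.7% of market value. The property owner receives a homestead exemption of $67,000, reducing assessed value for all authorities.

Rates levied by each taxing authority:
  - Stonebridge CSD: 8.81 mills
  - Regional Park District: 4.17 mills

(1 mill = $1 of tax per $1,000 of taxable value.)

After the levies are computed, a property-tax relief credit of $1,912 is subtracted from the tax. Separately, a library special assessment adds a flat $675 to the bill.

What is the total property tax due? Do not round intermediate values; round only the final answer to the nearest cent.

Assessed value = $2,274,200 × 0.907 = $2,062,699.4
Taxable value = $2,062,699.4 − $67,000 = $1,995,699.4
Stonebridge CSD: $1,995,699.4 × 0.00881 = $17,582.111714
Regional Park District: $1,995,699.4 × 0.00417 = $8,322.066498
Levies subtotal = $25,904.178212
After credit = $25,904.178212 − $1,912 = $23,992.178212
Total = $23,992.178212 + $675 = $24,667.178212

$24,667.18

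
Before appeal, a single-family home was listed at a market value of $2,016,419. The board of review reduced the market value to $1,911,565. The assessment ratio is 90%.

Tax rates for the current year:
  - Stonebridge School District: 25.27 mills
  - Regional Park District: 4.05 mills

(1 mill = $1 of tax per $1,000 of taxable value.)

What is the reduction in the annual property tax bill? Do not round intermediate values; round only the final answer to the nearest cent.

$2,766.89

Old assessed value = $2,016,419 × 0.9 = $1,814,777.1
New assessed value = $1,911,565 × 0.9 = $1,720,408.5
Combined rate = 0.02527 + 0.00405 = 0.02932
Old tax = $1,814,777.1 × 0.02932 = $53,209.264572
New tax = $1,720,408.5 × 0.02932 = $50,442.37722
Reduction = $53,209.264572 − $50,442.37722 = $2,766.887352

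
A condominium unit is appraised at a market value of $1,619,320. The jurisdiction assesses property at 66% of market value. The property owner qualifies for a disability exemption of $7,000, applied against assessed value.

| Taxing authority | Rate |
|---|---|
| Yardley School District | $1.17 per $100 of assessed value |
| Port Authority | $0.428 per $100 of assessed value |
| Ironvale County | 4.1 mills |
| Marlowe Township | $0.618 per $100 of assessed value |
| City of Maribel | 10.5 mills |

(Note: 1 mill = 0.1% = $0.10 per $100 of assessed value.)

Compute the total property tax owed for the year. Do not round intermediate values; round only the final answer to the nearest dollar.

$39,030

Assessed value = $1,619,320 × 0.66 = $1,068,751.2
Taxable value = $1,068,751.2 − $7,000 = $1,061,751.2
Yardley School District: $1,061,751.2 × 0.0117 = $12,422.48904
Port Authority: $1,061,751.2 × 0.00428 = $4,544.295136
Ironvale County: $1,061,751.2 × 0.0041 = $4,353.17992
Marlowe Township: $1,061,751.2 × 0.00618 = $6,561.622416
City of Maribel: $1,061,751.2 × 0.0105 = $11,148.3876
Total = $39,029.974112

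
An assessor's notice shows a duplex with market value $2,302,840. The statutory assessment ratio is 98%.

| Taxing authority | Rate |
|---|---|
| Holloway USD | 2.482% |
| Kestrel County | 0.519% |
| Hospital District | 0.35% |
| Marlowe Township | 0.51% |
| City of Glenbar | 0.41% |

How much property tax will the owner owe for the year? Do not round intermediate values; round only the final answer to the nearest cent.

$96,387.21

Assessed value = $2,302,840 × 0.98 = $2,256,783.2
Holloway USD: $2,256,783.2 × 0.02482 = $56,013.359024
Kestrel County: $2,256,783.2 × 0.00519 = $11,712.704808
Hospital District: $2,256,783.2 × 0.0035 = $7,898.7412
Marlowe Township: $2,256,783.2 × 0.0051 = $11,509.59432
City of Glenbar: $2,256,783.2 × 0.0041 = $9,252.81112
Total = $56,013.359024 + $11,712.704808 + $7,898.7412 + $11,509.59432 + $9,252.81112 = $96,387.210472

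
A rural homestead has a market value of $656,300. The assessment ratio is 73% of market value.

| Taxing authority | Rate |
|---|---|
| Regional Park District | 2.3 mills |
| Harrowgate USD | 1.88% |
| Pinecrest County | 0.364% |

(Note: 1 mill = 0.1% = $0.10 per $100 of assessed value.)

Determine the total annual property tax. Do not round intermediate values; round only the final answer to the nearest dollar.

$11,853

Assessed value = $656,300 × 0.73 = $479,099
Regional Park District: $479,099 × 0.0023 = $1,101.9277
Harrowgate USD: $479,099 × 0.0188 = $9,007.0612
Pinecrest County: $479,099 × 0.00364 = $1,743.92036
Total = $11,852.90926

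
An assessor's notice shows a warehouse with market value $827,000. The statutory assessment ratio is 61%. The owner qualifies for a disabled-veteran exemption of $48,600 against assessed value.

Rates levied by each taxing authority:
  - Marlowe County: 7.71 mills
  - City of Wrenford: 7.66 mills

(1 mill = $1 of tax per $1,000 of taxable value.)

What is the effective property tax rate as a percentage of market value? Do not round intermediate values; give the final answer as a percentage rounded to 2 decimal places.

Assessed value = $827,000 × 0.61 = $504,470
Taxable value = $504,470 − $48,600 = $455,870
Marlowe County: $455,870 × 0.00771 = $3,514.7577
City of Wrenford: $455,870 × 0.00766 = $3,491.9642
Total tax = $7,006.7219
Effective rate = $7,006.7219 ÷ $827,000 = 0.85% of market value

0.85%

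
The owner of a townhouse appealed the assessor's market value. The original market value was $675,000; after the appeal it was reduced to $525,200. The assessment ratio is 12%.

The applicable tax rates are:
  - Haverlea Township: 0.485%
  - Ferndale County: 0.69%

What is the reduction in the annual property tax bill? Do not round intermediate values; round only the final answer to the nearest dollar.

Old assessed value = $675,000 × 0.12 = $81,000
New assessed value = $525,200 × 0.12 = $63,024
Combined rate = 0.00485 + 0.0069 = 0.01175
Old tax = $81,000 × 0.01175 = $951.75
New tax = $63,024 × 0.01175 = $740.532
Reduction = $951.75 − $740.532 = $211.218

$211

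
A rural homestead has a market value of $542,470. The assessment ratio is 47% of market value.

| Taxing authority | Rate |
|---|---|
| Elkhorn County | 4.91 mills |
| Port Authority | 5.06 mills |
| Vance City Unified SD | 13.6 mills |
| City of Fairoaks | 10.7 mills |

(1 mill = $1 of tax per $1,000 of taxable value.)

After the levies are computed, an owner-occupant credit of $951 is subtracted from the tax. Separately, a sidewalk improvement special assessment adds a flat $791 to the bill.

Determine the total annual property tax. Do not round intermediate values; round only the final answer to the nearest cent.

$8,577.51

Assessed value = $542,470 × 0.47 = $254,960.9
Elkhorn County: $254,960.9 × 0.00491 = $1,251.858019
Port Authority: $254,960.9 × 0.00506 = $1,290.102154
Vance City Unified SD: $254,960.9 × 0.0136 = $3,467.46824
City of Fairoaks: $254,960.9 × 0.0107 = $2,728.08163
Levies subtotal = $8,737.510043
After credit = $8,737.510043 − $951 = $7,786.510043
Total = $7,786.510043 + $791 = $8,577.510043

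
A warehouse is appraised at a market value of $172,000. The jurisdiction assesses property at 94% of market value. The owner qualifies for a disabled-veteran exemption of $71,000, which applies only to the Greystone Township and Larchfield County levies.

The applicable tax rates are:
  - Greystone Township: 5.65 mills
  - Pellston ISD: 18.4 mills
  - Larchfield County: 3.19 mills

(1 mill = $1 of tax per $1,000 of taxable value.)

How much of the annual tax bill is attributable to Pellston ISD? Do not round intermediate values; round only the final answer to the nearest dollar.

Assessed value = $172,000 × 0.94 = $161,680
Pellston ISD taxable value = $161,680 (exemption does not apply)
Pellston ISD levy = $161,680 × 0.0184 = $2,974.912

$2,975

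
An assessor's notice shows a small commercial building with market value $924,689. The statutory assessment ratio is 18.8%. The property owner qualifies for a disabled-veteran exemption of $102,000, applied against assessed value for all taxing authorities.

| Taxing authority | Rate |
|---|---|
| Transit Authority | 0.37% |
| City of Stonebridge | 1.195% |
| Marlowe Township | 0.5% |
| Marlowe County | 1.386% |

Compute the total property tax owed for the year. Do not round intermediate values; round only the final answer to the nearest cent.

$2,479.25

Assessed value = $924,689 × 0.188 = $173,841.532
Taxable value = $173,841.532 − $102,000 = $71,841.532
Transit Authority: $71,841.532 × 0.0037 = $265.8136684
City of Stonebridge: $71,841.532 × 0.01195 = $858.5063074
Marlowe Township: $71,841.532 × 0.005 = $359.20766
Marlowe County: $71,841.532 × 0.01386 = $995.72363352
Total = $265.8136684 + $858.5063074 + $359.20766 + $995.72363352 = $2,479.25126932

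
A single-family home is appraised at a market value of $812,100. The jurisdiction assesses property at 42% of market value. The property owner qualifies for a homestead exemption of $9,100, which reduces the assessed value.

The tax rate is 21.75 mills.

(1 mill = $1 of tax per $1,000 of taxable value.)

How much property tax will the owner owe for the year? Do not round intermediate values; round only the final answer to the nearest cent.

Assessed value = $812,100 × 0.42 = $341,082
Taxable value = $341,082 − $9,100 = $331,982
Tax = $331,982 × 0.02175 = $7,220.6085

$7,220.61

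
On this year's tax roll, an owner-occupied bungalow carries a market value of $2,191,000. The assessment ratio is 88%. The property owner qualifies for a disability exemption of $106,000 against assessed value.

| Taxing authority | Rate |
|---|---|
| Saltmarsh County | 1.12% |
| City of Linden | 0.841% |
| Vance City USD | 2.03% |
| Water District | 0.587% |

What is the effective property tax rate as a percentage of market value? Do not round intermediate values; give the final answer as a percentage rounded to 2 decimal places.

3.81%

Assessed value = $2,191,000 × 0.88 = $1,928,080
Taxable value = $1,928,080 − $106,000 = $1,822,080
Saltmarsh County: $1,822,080 × 0.0112 = $20,407.296
City of Linden: $1,822,080 × 0.00841 = $15,323.6928
Vance City USD: $1,822,080 × 0.0203 = $36,988.224
Water District: $1,822,080 × 0.00587 = $10,695.6096
Total tax = $83,414.8224
Effective rate = $83,414.8224 ÷ $2,191,000 = 3.81% of market value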